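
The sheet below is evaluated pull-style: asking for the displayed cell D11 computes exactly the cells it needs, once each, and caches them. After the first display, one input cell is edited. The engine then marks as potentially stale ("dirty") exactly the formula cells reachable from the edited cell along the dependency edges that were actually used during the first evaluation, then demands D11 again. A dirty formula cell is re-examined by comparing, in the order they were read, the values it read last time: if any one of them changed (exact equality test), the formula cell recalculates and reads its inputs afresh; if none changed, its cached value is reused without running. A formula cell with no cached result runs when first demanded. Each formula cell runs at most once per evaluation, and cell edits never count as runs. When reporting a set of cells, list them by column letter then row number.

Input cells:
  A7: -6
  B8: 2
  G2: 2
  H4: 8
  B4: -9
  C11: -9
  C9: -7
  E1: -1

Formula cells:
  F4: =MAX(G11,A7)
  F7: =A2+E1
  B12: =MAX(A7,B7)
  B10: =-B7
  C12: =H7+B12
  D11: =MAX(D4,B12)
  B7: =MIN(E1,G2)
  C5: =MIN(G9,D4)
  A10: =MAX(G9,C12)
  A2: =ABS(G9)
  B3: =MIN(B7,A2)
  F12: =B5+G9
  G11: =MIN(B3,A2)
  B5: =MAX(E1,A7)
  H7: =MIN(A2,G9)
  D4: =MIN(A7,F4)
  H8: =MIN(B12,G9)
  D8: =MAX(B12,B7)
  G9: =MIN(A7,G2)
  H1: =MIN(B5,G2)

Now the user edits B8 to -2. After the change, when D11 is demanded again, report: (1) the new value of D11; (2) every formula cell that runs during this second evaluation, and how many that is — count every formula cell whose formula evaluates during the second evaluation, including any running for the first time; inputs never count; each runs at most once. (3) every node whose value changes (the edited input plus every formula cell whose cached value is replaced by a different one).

First demand of the output computes:
  B7 = MIN(-1, 2) = -1
  B12 = MAX(-6, -1) = -1
  G9 = MIN(-6, 2) = -6
  A2 = ABS(-6) = 6
  B3 = MIN(-1, 6) = -1
  G11 = MIN(-1, 6) = -1
  F4 = MAX(-1, -6) = -1
  D4 = MIN(-6, -1) = -6
  D11 = MAX(-6, -1) = -1

After the edit, cleaning proceeds:
  no node depends on B8 at all; the second demand re-runs nothing.

Note the shortcut — nothing in the graph depends on B8 at all, so no recomputation happens.

Demanding D11 again yields -1.
0 formula cells run: none.
The nodes whose values change: B8.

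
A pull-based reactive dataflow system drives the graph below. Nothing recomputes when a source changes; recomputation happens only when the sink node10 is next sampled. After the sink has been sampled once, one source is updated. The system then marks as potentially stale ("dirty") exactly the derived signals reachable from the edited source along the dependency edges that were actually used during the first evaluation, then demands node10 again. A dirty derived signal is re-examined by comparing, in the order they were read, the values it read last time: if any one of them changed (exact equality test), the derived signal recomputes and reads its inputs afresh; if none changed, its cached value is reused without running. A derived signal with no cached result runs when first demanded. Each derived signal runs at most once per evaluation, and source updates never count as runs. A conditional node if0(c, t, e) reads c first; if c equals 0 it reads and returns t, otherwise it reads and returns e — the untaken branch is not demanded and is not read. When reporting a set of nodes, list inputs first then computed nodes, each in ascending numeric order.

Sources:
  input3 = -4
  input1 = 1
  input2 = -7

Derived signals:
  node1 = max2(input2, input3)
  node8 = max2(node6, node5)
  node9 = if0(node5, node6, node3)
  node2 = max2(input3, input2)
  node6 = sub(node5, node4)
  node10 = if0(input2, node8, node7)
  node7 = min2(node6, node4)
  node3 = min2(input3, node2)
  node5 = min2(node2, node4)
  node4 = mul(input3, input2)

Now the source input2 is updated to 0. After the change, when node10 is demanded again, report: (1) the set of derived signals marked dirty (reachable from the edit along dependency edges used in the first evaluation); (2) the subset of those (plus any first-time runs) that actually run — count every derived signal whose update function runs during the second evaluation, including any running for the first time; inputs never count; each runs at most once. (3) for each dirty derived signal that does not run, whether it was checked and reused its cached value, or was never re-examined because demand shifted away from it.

Marked dirty: node2, node4, node5, node6, node7, node10.
Derived signals that run: node2, node4, node5, node6, node8, node10 — 6 in total.
Never re-examined (demand shifted away): node7.
Key observation: a condition flipped, so demand moved to the other branch — node7 is never re-examined.

First evaluation (everything demanded from the output):
  node2 = max2(-4, -7) = -4
  node4 = mul(-4, -7) = 28
  node5 = min2(-4, 28) = -4
  node6 = sub(-4, 28) = -32
  node7 = min2(-32, 28) = -32
  node10 = if0(input2=-7 -> else branch node7) = -32

Propagation after the edit:
  node2: runs — input2 -7->0; result 0.
  node4: runs — input2 -7->0; result 0.
  node5: runs — node2 -4->0; node4 28->0; result 0.
  node6: runs — node5 -4->0; node4 28->0; result 0.
  node7: marked dirty but never re-examined — demand shifted away from it.
  node8: demanded for the first time — runs, produces 0.
  node10: runs — input2 -7->0; result 0.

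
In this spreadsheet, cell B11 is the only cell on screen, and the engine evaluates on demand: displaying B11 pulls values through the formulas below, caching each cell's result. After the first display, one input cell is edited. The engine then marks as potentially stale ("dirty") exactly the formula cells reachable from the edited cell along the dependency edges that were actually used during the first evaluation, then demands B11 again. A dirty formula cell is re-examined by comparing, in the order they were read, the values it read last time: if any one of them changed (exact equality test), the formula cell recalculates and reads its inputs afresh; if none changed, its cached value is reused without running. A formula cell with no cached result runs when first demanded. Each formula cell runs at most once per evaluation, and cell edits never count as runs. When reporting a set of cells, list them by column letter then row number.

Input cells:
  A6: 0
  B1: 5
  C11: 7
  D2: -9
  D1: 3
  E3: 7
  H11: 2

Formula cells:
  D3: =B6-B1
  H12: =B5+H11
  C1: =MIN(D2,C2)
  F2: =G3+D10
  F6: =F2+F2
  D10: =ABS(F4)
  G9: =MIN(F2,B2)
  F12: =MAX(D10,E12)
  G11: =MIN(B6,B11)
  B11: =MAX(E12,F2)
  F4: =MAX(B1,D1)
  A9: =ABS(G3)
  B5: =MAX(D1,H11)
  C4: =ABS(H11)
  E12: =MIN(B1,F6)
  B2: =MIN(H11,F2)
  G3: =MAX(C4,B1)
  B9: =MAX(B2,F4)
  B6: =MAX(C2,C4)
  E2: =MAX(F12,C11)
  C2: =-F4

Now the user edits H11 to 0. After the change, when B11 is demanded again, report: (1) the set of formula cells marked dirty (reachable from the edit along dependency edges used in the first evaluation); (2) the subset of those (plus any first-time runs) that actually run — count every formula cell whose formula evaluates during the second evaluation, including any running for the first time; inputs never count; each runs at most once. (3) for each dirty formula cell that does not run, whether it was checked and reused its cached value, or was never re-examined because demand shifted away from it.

Dirty set: B11, C4, E12, F2, F6, G3.
Run set: C4, G3 (2 run).
Re-examined without running (cache reused): B11, E12, F2, F6.
The important point: G3 recomputes to an identical value, and the output ends up unchanged.

Initial pass — values computed on the first demand:
  C4 = ABS(2) = 2
  F4 = MAX(5, 3) = 5
  D10 = ABS(5) = 5
  G3 = MAX(2, 5) = 5
  F2 = 5 + 5 = 10
  F6 = 10 + 10 = 20
  E12 = MIN(5, 20) = 5
  B11 = MAX(5, 10) = 10

Second demand — change propagation:
  C4: re-runs because H11 2->0; new result 0.
  G3: re-runs because C4 2->0; new result 5 (unchanged).
  F2: re-examined; everything it read last time is the same (G3 unchanged, D10 unchanged) — cache 10 kept, no run.
  F6: re-examined; everything it read last time is the same (F2 unchanged, F2 unchanged) — cache 20 kept, no run.
  E12: re-examined; everything it read last time is the same (B1 unchanged, F6 unchanged) — cache 5 kept, no run.
  B11: re-examined; everything it read last time is the same (E12 unchanged, F2 unchanged) — cache 10 kept, no run.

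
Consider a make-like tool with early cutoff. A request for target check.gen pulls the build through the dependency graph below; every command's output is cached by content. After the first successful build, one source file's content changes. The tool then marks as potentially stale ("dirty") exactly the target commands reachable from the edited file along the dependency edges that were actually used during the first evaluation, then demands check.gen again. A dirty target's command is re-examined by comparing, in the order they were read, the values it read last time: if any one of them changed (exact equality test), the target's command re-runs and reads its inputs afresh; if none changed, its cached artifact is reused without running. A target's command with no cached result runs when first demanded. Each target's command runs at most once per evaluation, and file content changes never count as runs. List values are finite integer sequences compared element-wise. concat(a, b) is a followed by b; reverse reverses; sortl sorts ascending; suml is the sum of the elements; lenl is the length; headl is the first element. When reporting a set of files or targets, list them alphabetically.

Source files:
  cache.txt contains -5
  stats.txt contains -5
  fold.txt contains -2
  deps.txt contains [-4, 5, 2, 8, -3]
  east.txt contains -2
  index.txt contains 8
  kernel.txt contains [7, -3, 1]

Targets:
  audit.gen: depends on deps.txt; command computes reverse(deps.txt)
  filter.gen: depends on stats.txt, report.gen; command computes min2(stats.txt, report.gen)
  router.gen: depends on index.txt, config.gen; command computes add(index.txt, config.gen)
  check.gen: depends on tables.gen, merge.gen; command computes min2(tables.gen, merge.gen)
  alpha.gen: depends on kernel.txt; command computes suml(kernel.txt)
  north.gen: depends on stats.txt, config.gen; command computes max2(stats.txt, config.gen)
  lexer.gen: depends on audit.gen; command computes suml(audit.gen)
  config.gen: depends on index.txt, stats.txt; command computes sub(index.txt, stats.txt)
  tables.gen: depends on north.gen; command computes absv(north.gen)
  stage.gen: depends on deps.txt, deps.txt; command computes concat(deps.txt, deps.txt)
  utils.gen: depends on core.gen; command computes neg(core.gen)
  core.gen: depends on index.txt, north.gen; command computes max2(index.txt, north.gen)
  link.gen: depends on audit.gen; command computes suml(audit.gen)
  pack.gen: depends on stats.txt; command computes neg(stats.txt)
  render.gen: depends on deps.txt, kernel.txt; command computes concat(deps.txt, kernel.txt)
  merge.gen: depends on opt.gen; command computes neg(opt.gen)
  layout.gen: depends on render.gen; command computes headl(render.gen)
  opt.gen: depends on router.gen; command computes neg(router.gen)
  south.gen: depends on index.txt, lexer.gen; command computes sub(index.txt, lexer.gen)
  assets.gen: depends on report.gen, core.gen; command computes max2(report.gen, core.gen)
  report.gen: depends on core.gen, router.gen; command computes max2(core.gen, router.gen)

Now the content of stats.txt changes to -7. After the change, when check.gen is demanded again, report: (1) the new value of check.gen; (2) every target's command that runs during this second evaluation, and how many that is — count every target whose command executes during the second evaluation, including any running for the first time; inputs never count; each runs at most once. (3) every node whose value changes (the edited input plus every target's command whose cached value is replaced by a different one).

First demand of the output computes:
  config.gen = sub(8, -5) = 13
  north.gen = max2(-5, 13) = 13
  router.gen = add(8, 13) = 21
  opt.gen = neg(21) = -21
  merge.gen = neg(-21) = 21
  tables.gen = absv(13) = 13
  check.gen = min2(13, 21) = 13

After the edit, cleaning proceeds:
  config.gen: a read changed (stats.txt -5->-7) — executes, giving 15.
  north.gen: a read changed (stats.txt -5->-7; config.gen 13->15) — executes, giving 15.
  router.gen: a read changed (config.gen 13->15) — executes, giving 23.
  opt.gen: a read changed (router.gen 21->23) — executes, giving -23.
  merge.gen: a read changed (opt.gen -21->-23) — executes, giving 23.
  tables.gen: a read changed (north.gen 13->15) — executes, giving 15.
  check.gen: a read changed (tables.gen 13->15; merge.gen 21->23) — executes, giving 15.

Demanding check.gen again yields 15.
7 target commands run: check.gen, config.gen, merge.gen, north.gen, opt.gen, router.gen, tables.gen.
The nodes whose values change: check.gen, config.gen, merge.gen, north.gen, opt.gen, router.gen, stats.txt, tables.gen.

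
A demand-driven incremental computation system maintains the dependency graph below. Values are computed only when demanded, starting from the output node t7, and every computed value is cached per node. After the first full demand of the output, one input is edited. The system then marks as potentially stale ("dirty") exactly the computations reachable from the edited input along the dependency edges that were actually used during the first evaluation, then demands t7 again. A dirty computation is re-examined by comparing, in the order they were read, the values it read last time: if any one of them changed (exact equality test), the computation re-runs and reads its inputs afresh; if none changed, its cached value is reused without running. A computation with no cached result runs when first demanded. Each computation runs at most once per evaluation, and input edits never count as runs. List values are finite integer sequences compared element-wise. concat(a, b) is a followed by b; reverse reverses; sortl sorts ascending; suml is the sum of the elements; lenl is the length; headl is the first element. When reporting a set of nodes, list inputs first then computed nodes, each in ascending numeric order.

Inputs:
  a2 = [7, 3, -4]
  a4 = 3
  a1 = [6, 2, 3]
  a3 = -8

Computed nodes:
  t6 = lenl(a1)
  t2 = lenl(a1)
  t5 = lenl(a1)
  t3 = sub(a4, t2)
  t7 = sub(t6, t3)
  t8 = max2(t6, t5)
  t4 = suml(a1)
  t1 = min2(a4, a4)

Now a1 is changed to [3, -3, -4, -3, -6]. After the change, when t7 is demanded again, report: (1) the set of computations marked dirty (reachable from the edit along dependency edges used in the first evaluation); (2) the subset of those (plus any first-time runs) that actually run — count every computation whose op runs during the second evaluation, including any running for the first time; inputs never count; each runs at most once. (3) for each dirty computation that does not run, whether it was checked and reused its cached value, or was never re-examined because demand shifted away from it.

First evaluation (everything demanded from the output):
  t2 = lenl([6, 2, 3]) = 3
  t3 = sub(3, 3) = 0
  t6 = lenl([6, 2, 3]) = 3
  t7 = sub(3, 0) = 3

Propagation after the edit:
  t2: runs — a1 [6, 2, 3]->[3, -3, -4, -3, -6]; result 5.
  t3: runs — t2 3->5; result -2.
  t6: runs — a1 [6, 2, 3]->[3, -3, -4, -3, -6]; result 5.
  t7: runs — t6 3->5; t3 0->-2; result 7.

Marked dirty: t2, t3, t6, t7.
Computations that run: t2, t3, t6, t7 — 4 in total.
Every dirty computation ran.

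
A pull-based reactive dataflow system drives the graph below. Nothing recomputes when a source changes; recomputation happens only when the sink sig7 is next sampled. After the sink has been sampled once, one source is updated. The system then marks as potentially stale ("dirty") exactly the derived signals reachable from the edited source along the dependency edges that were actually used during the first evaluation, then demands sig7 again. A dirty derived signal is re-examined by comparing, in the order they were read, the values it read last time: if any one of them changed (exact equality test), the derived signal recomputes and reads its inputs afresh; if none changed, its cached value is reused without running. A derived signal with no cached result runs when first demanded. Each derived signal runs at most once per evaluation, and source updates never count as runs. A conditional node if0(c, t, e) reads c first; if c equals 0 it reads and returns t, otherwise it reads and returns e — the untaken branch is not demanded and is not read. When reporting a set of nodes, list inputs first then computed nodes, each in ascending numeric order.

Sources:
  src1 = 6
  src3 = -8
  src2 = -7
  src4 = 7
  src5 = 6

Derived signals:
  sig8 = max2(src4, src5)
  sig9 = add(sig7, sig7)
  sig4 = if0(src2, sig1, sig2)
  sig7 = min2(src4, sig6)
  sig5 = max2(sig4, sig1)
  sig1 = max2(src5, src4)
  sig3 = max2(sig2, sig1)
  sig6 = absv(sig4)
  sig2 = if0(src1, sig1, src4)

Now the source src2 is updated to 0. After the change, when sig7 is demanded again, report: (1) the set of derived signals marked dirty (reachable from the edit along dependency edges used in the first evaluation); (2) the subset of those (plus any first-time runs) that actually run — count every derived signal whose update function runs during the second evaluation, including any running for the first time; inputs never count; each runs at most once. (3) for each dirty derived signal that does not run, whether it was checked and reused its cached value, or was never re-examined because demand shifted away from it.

First evaluation (everything demanded from the output):
  sig2 = if0(src1=6 -> else branch src4) = 7
  sig4 = if0(src2=-7 -> else branch sig2) = 7
  sig6 = absv(7) = 7
  sig7 = min2(7, 7) = 7

Propagation after the edit:
  sig1: demanded for the first time — runs, produces 7.
  sig4: runs — src2 -7->0; result 7 (same value as before).
  sig6: checked — values it read are unchanged (sig4 unchanged); reused cached 7 without running.
  sig7: checked — values it read are unchanged (src4 unchanged, sig6 unchanged); reused cached 7 without running.

Key observation: a condition flipped, so demand reaches new nodes — sig1 runs for the first time.

Marked dirty: sig4, sig6, sig7.
Derived signals that run: sig1, sig4 — 2 in total.
Checked but reused from cache: sig6, sig7.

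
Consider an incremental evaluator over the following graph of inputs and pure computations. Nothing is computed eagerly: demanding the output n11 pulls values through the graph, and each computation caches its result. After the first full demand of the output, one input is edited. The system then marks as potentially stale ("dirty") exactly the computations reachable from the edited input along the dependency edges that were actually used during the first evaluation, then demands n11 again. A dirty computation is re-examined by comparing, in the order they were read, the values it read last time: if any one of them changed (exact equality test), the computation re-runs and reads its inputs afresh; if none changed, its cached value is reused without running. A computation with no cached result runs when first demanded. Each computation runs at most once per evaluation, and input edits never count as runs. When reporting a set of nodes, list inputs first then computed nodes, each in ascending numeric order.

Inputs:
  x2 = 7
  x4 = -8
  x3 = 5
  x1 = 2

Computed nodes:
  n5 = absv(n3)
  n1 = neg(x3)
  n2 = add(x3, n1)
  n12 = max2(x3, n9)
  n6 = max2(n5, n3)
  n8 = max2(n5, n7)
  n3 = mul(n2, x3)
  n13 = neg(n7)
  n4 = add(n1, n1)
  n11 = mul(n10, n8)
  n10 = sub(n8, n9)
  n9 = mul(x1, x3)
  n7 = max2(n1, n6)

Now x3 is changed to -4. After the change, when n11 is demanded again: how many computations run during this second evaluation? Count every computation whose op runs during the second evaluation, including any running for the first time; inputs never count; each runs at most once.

Run set: n1, n2, n3, n7, n8, n9, n10, n11 (8 run).
The important point: at n5 every value read last time is unchanged, so the dirty flag clears without a run.

Initial pass — values computed on the first demand:
  n1 = neg(5) = -5
  n2 = add(5, -5) = 0
  n3 = mul(0, 5) = 0
  n5 = absv(0) = 0
  n6 = max2(0, 0) = 0
  n7 = max2(-5, 0) = 0
  n8 = max2(0, 0) = 0
  n9 = mul(2, 5) = 10
  n10 = sub(0, 10) = -10
  n11 = mul(-10, 0) = 0

Second demand — change propagation:
  n1: re-runs because x3 5->-4; new result 4.
  n2: re-runs because x3 5->-4; n1 -5->4; new result 0 (unchanged).
  n3: re-runs because x3 5->-4; new result 0 (unchanged).
  n5: re-examined; everything it read last time is the same (n3 unchanged) — cache 0 kept, no run.
  n6: re-examined; everything it read last time is the same (n5 unchanged, n3 unchanged) — cache 0 kept, no run.
  n7: re-runs because n1 -5->4; new result 4.
  n8: re-runs because n7 0->4; new result 4.
  n9: re-runs because x3 5->-4; new result -8.
  n10: re-runs because n8 0->4; n9 10->-8; new result 12.
  n11: re-runs because n10 -10->12; n8 0->4; new result 48.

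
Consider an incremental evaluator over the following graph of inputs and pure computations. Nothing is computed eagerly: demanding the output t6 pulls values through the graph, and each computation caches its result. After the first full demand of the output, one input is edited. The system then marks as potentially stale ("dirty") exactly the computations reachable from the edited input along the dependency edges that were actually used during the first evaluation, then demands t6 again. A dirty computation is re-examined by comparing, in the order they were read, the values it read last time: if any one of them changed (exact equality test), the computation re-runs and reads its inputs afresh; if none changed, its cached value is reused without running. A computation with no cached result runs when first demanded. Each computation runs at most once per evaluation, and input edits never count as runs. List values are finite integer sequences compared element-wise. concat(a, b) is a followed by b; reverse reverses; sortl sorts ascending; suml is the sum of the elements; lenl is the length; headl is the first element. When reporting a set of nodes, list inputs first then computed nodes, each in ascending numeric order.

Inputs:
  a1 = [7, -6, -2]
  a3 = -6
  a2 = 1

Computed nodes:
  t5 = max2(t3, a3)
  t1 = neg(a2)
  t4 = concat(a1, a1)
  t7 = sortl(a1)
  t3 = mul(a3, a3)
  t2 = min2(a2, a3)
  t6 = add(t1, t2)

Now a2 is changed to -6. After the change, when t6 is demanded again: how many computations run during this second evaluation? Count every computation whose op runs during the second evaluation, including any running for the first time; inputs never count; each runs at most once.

Run set: t1, t2, t6 (3 run).

Initial pass — values computed on the first demand:
  t1 = neg(1) = -1
  t2 = min2(1, -6) = -6
  t6 = add(-1, -6) = -7

Second demand — change propagation:
  t1: re-runs because a2 1->-6; new result 6.
  t2: re-runs because a2 1->-6; new result -6 (unchanged).
  t6: re-runs because t1 -1->6; new result 0.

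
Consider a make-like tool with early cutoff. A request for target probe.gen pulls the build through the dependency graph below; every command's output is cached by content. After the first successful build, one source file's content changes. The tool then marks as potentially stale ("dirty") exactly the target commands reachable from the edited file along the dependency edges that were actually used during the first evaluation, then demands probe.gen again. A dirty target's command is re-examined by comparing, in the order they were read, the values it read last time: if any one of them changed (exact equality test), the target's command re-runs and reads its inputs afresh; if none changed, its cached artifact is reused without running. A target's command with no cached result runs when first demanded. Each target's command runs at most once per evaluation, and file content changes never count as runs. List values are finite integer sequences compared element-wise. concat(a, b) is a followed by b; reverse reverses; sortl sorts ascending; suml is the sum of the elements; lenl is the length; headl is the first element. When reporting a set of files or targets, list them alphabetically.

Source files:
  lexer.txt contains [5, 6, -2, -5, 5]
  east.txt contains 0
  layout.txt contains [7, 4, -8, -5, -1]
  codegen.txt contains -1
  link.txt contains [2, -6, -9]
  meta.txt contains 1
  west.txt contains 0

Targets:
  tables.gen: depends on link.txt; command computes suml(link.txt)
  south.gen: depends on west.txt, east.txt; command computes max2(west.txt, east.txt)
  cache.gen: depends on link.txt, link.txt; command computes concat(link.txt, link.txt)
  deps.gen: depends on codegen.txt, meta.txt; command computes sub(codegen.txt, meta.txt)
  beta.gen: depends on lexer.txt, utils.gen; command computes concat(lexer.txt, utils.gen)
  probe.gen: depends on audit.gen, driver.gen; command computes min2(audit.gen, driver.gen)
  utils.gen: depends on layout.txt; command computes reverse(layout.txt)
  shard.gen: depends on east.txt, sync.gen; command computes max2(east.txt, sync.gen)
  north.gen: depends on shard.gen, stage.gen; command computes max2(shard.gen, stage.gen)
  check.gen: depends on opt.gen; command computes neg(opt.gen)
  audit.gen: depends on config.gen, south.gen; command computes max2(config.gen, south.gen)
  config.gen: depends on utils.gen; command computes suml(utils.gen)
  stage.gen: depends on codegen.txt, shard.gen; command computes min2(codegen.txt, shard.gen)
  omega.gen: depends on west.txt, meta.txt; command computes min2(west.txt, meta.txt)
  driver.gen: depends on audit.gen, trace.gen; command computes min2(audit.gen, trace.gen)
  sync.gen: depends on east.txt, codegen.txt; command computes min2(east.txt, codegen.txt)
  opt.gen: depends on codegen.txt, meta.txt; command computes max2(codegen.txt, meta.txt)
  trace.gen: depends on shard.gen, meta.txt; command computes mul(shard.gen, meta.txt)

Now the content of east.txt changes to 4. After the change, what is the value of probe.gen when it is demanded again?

First demand of the output computes:
  south.gen = max2(0, 0) = 0
  sync.gen = min2(0, -1) = -1
  shard.gen = max2(0, -1) = 0
  trace.gen = mul(0, 1) = 0
  utils.gen = reverse([7, 4, -8, -5, -1]) = [-1, -5, -8, 4, 7]
  config.gen = suml([-1, -5, -8, 4, 7]) = -3
  audit.gen = max2(-3, 0) = 0
  driver.gen = min2(0, 0) = 0
  probe.gen = min2(0, 0) = 0

After the edit, cleaning proceeds:
  south.gen: a read changed (east.txt 0->4) — executes, giving 4.
  audit.gen: a read changed (south.gen 0->4) — executes, giving 4.
  sync.gen: a read changed (east.txt 0->4) — executes, giving -1 — identical to its old value.
  shard.gen: a read changed (east.txt 0->4) — executes, giving 4.
  trace.gen: a read changed (shard.gen 0->4) — executes, giving 4.
  driver.gen: a read changed (audit.gen 0->4; trace.gen 0->4) — executes, giving 4.
  probe.gen: a read changed (audit.gen 0->4; driver.gen 0->4) — executes, giving 4.

Demanding probe.gen again yields 4.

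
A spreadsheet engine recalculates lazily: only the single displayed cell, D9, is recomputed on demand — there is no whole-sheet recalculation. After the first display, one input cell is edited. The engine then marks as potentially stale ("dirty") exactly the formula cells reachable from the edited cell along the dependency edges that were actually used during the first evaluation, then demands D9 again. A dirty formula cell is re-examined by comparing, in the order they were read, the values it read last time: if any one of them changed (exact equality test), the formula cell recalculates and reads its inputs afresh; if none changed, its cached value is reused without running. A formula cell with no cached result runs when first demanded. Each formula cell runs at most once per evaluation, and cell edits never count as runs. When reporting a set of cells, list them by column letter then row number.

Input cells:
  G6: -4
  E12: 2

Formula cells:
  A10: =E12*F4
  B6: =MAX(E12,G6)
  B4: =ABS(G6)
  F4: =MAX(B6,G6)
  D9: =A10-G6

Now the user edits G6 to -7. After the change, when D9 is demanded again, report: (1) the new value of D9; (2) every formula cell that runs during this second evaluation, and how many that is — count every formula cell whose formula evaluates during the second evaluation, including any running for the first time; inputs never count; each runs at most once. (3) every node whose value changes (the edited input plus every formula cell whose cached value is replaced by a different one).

New value of D9: 11.
Formula cells that run: B6, D9, F4 — 3 in total.
Values that change: D9, G6.
Key observation: the cutoff stops propagation at A10 — its inputs' values are unchanged, so it reuses its cache.

First evaluation (everything demanded from the output):
  B6 = MAX(2, -4) = 2
  F4 = MAX(2, -4) = 2
  A10 = 2 * 2 = 4
  D9 = 4 - -4 = 8

Propagation after the edit:
  B6: runs — G6 -4->-7; result 2 (same value as before).
  F4: runs — G6 -4->-7; result 2 (same value as before).
  A10: checked — values it read are unchanged (E12 unchanged, F4 unchanged); reused cached 4 without running.
  D9: runs — G6 -4->-7; result 11.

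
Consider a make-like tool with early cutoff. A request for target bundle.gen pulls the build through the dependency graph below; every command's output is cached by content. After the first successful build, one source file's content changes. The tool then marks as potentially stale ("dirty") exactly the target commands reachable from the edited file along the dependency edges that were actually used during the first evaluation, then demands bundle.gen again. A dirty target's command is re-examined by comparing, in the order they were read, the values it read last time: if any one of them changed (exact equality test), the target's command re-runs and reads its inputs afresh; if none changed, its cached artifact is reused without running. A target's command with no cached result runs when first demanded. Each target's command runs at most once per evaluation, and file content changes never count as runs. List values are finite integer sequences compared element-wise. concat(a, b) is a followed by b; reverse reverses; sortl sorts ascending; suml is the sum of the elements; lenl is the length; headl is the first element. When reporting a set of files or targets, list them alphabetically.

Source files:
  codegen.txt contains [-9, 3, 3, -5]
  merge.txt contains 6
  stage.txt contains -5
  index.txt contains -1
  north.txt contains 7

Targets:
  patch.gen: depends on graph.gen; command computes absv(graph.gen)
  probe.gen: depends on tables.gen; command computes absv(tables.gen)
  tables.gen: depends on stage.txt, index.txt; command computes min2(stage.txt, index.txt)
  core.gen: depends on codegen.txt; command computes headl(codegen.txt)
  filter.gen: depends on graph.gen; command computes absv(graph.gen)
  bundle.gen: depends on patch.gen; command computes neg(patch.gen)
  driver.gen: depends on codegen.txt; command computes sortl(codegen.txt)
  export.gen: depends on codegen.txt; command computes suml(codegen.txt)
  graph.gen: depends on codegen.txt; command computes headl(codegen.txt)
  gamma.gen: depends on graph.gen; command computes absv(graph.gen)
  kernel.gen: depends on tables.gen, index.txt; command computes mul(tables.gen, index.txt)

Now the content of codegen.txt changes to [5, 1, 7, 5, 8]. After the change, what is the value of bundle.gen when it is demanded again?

First demand of the output computes:
  graph.gen = headl([-9, 3, 3, -5]) = -9
  patch.gen = absv(-9) = 9
  bundle.gen = neg(9) = -9

After the edit, cleaning proceeds:
  graph.gen: a read changed (codegen.txt [-9, 3, 3, -5]->[5, 1, 7, 5, 8]) — executes, giving 5.
  patch.gen: a read changed (graph.gen -9->5) — executes, giving 5.
  bundle.gen: a read changed (patch.gen 9->5) — executes, giving -5.

Demanding bundle.gen again yields -5.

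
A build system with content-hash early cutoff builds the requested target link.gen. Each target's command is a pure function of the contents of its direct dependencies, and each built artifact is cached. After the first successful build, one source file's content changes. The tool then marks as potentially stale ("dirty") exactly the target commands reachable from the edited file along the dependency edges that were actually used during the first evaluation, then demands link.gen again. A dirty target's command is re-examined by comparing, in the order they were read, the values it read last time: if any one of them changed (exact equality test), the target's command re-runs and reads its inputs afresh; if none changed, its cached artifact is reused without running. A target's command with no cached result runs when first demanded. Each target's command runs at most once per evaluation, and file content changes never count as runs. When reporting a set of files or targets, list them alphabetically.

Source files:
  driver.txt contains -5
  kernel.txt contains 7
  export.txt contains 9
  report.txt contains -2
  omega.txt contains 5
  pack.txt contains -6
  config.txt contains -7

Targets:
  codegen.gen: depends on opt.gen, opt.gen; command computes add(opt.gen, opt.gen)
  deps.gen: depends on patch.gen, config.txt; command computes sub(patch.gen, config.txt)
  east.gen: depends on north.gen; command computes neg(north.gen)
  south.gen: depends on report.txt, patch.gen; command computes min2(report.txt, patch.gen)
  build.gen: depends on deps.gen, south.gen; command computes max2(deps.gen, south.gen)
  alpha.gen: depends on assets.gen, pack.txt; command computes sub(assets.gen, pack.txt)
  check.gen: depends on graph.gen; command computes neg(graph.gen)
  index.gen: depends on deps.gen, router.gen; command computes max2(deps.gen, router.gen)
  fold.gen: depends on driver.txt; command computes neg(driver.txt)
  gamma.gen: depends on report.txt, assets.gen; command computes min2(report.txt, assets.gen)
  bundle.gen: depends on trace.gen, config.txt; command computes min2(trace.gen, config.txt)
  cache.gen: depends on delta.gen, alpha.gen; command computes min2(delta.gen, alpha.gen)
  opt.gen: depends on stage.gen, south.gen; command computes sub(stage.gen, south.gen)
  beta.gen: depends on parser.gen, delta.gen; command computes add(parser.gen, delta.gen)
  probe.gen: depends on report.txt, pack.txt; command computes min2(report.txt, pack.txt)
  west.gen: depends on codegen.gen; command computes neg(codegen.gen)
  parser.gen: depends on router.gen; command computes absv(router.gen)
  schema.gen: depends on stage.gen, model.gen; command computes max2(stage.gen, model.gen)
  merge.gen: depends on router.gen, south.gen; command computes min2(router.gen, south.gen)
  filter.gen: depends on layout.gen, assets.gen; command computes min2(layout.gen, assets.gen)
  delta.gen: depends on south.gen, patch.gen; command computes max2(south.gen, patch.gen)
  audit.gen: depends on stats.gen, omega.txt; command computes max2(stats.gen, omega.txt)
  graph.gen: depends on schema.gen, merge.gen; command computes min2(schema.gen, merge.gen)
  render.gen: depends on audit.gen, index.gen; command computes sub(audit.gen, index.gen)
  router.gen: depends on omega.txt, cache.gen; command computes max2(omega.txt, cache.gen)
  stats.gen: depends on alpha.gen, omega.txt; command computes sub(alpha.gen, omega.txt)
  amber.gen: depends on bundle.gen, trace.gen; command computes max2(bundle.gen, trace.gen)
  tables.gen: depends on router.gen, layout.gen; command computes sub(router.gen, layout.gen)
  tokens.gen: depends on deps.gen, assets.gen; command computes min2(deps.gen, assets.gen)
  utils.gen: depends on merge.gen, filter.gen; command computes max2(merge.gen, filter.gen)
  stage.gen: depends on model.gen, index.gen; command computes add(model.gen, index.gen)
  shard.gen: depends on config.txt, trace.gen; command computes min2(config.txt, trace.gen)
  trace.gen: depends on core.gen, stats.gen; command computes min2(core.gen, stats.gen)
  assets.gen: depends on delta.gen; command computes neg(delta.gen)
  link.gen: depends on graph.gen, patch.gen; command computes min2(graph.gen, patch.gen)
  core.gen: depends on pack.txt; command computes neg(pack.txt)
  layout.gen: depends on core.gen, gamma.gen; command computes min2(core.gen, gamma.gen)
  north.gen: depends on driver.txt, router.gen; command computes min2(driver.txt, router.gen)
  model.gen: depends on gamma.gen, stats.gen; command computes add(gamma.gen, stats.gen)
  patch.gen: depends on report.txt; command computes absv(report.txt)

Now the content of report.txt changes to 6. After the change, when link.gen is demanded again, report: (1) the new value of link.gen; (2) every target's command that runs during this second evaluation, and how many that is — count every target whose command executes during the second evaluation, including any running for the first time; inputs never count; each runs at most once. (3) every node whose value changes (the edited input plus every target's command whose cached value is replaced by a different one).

First evaluation (everything demanded from the output):
  patch.gen = absv(-2) = 2
  deps.gen = sub(2, -7) = 9
  south.gen = min2(-2, 2) = -2
  delta.gen = max2(-2, 2) = 2
  assets.gen = neg(2) = -2
  alpha.gen = sub(-2, -6) = 4
  cache.gen = min2(2, 4) = 2
  gamma.gen = min2(-2, -2) = -2
  router.gen = max2(5, 2) = 5
  index.gen = max2(9, 5) = 9
  merge.gen = min2(5, -2) = -2
  stats.gen = sub(4, 5) = -1
  model.gen = add(-2, -1) = -3
  stage.gen = add(-3, 9) = 6
  schema.gen = max2(6, -3) = 6
  graph.gen = min2(6, -2) = -2
  link.gen = min2(-2, 2) = -2

Propagation after the edit:
  patch.gen: runs — report.txt -2->6; result 6.
  deps.gen: runs — patch.gen 2->6; result 13.
  south.gen: runs — report.txt -2->6; patch.gen 2->6; result 6.
  delta.gen: runs — south.gen -2->6; patch.gen 2->6; result 6.
  assets.gen: runs — delta.gen 2->6; result -6.
  alpha.gen: runs — assets.gen -2->-6; result 0.
  cache.gen: runs — delta.gen 2->6; alpha.gen 4->0; result 0.
  gamma.gen: runs — report.txt -2->6; assets.gen -2->-6; result -6.
  router.gen: runs — cache.gen 2->0; result 5 (same value as before).
  index.gen: runs — deps.gen 9->13; result 13.
  merge.gen: runs — south.gen -2->6; result 5.
  stats.gen: runs — alpha.gen 4->0; result -5.
  model.gen: runs — gamma.gen -2->-6; stats.gen -1->-5; result -11.
  stage.gen: runs — model.gen -3->-11; index.gen 9->13; result 2.
  schema.gen: runs — stage.gen 6->2; model.gen -3->-11; result 2.
  graph.gen: runs — schema.gen 6->2; merge.gen -2->5; result 2.
  link.gen: runs — graph.gen -2->2; patch.gen 2->6; result 2.

New value of link.gen: 2.
Target commands that run: alpha.gen, assets.gen, cache.gen, delta.gen, deps.gen, gamma.gen, graph.gen, index.gen, link.gen, merge.gen, model.gen, patch.gen, router.gen, schema.gen, south.gen, stage.gen, stats.gen — 17 in total.
Values that change: alpha.gen, assets.gen, cache.gen, delta.gen, deps.gen, gamma.gen, graph.gen, index.gen, link.gen, merge.gen, model.gen, patch.gen, report.txt, schema.gen, south.gen, stage.gen, stats.gen.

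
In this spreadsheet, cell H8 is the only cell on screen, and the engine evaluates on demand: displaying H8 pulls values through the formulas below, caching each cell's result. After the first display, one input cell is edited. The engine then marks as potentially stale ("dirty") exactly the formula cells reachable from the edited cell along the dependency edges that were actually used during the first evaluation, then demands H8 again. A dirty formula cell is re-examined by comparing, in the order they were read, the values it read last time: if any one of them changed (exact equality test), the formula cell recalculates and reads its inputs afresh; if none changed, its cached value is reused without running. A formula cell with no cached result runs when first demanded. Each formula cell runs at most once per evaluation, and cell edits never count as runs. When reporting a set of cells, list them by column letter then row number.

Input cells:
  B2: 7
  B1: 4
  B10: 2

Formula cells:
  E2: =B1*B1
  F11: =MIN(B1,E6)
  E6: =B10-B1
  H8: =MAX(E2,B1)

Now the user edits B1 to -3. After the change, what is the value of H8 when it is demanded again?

H8 now evaluates to 9.

Initial pass — values computed on the first demand:
  E2 = 4 * 4 = 16
  H8 = MAX(16, 4) = 16

Second demand — change propagation:
  E2: re-runs because B1 4->-3; B1 4->-3; new result 9.
  H8: re-runs because E2 16->9; B1 4->-3; new result 9.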